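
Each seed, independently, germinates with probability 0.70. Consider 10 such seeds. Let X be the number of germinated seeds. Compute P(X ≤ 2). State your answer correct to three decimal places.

X ~ Binomial(10, 0.70); P(X ≤ 2) = Σ C(10,k) p^k (1−p)^(10−k) over k:
  k=0: C(10,0)·0.70^0·0.30^10 = 0.00001
  k=1: C(10,1)·0.70^1·0.30^9 = 0.00014
  k=2: C(10,2)·0.70^2·0.30^8 = 0.00145
Total = 0.00159

0.002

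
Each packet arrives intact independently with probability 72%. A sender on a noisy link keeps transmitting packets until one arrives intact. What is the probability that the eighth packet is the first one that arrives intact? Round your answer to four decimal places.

Geometric (trials to first success), p = 0.72.
P(Y = 8) = (1−p)^7 · p = 0.00013493 · 0.72 = 0.000097

0.0001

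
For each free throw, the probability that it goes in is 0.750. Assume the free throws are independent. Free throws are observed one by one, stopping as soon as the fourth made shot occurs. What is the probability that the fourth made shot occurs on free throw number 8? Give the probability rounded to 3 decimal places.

0.043

Y = trial on which the fourth success occurs; negative binomial, r=4, p=0.75.
P(Y=8) = C(7,3) · p^4 · (1−p)^4
= 35 · 0.31641 · 0.0039062 = 0.04326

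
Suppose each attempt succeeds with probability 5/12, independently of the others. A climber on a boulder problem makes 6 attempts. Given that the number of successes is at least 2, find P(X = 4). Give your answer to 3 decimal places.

0.194

X ~ Binomial(6, 0.416667). Want P(X=4 | X≥2) = P(X=4) / P(X≥2).
P(X=4) = C(6,4)·0.416667^4·0.583333^2 = 0.15384
P(X≥2) = 1 − 0.03940 − 0.16886 = 0.79174
Ratio = 0.15384 / 0.79174 = 0.19431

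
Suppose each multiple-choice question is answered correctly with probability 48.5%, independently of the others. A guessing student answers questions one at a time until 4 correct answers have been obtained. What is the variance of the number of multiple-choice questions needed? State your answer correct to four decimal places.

Y = total multiple-choice questions until the fourth success; negative binomial with r=4, p=0.485.
Var(Y) = r(1−p)/p² = 4·0.515 / 0.485² = 8.757573

8.7576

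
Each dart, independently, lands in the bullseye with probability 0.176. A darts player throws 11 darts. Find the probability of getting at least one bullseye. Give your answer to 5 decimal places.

P(at least one) = 1 − P(none) = 1 − (1 − 0.176)^11
= 1 − 0.1189048 = 0.8810952

0.88110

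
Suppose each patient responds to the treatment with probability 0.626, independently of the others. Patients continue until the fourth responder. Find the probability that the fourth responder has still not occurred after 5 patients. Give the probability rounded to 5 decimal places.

Needing more than 5 patients ⇔ fewer than 4 successes in the first 5. With X ~ Binomial(5, 0.626), P(Y > 5) = P(X ≤ 3).
  k=0: C(5,0)·0.626^0·0.374^5 = 0.0073174
  k=1: C(5,1)·0.626^1·0.374^4 = 0.0612394
  k=2: C(5,2)·0.626^2·0.374^3 = 0.2050045
  k=3: C(5,3)·0.626^3·0.374^2 = 0.3431359
P(X ≤ 3) = 0.6166973

0.61670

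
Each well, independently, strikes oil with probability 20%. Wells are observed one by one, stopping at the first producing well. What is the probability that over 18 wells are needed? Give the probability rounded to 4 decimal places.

0.0180

Y = number of wells to the first success; geometric, p = 0.20.
P(Y > 18) = P(first 18 all fail) = (1−p)^18 = 0.018014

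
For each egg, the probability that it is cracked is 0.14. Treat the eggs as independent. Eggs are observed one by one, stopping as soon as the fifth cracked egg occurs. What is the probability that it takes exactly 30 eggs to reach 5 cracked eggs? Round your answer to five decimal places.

0.02943

Y = trial on which the fifth success occurs; negative binomial, r=5, p=0.14.
P(Y=30) = C(29,4) · p^5 · (1−p)^25
= 23751 · 5.3782e-05 · 0.023039 = 0.0294295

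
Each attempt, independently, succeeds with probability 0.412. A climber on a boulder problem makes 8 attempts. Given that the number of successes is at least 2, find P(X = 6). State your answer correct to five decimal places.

0.05228

X ~ Binomial(8, 0.412). Want P(X=6 | X≥2) = P(X=6) / P(X≥2).
P(X=6) = C(8,6)·0.412^6·0.588^2 = 0.0473474
P(X≥2) = 1 − 0.0142896 − 0.0800993 = 0.9056112
Ratio = 0.0473474 / 0.9056112 = 0.0522822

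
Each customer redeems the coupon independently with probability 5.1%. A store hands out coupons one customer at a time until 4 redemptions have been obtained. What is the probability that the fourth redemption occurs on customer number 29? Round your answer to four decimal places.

0.0060

Y = trial on which the fourth success occurs; negative binomial, r=4, p=0.051.
P(Y=29) = C(28,3) · p^4 · (1−p)^25
= 3276 · 6.7652e-06 · 0.27018 = 0.005988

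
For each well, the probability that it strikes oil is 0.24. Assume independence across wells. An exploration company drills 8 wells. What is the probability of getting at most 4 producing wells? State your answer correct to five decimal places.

X ~ Binomial(8, 0.24); P(X ≤ 4) = Σ C(8,k) p^k (1−p)^(8−k) over k:
  k=0: C(8,0)·0.24^0·0.76^8 = 0.1113035
  k=1: C(8,1)·0.24^1·0.76^7 = 0.2811877
  k=2: C(8,2)·0.24^2·0.76^6 = 0.3107864
  k=3: C(8,3)·0.24^3·0.76^5 = 0.1962862
  k=4: C(8,4)·0.24^4·0.76^4 = 0.0774814
Total = 0.9770452

0.97705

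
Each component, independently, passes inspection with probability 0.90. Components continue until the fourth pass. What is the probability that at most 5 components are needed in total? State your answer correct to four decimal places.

0.9185

Finishing within 5 components ⇔ at least 4 successes in the first 5. With X ~ Binomial(5, 0.90), P(Y ≤ 5) = 1 − P(X ≤ 3).
  k=0: C(5,0)·0.90^0·0.10^5 = 0.000010
  k=1: C(5,1)·0.90^1·0.10^4 = 0.000450
  k=2: C(5,2)·0.90^2·0.10^3 = 0.008100
  k=3: C(5,3)·0.90^3·0.10^2 = 0.072900
1 − 0.081460 = 0.918540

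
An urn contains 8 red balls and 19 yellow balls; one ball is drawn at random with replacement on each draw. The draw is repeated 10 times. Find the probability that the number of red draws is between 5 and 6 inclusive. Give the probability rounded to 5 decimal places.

0.13415

X ~ Binomial(10, 0.296296); P(5 ≤ X ≤ 6) = Σ C(10,k) p^k (1−p)^(10−k) over k:
  k=5: C(10,5)·0.296296^5·0.703704^5 = 0.0993072
  k=6: C(10,6)·0.296296^6·0.703704^4 = 0.0348446
Total = 0.1341519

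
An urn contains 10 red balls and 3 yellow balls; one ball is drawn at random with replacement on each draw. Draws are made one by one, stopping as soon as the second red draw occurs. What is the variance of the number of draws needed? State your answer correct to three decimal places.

0.780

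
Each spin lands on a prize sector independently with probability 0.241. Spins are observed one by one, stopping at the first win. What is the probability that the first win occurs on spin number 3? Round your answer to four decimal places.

0.1388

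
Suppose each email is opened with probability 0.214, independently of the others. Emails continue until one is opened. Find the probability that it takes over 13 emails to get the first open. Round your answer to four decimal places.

0.0437

Y = number of emails to the first success; geometric, p = 0.214.
P(Y > 13) = P(first 13 all fail) = (1−p)^13 = 0.043701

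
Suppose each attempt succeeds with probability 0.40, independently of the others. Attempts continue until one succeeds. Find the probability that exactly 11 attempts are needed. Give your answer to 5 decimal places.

0.00242

Geometric (trials to first success), p = 0.40.
P(Y = 11) = (1−p)^10 · p = 0.0060466 · 0.40 = 0.0024186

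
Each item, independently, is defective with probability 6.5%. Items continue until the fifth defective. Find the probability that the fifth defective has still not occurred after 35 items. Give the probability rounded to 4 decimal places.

Needing more than 35 items ⇔ fewer than 5 successes in the first 35. With X ~ Binomial(35, 0.065), P(Y > 35) = P(X ≤ 4).
  k=0: C(35,0)·0.065^0·0.935^35 = 0.095149
  k=1: C(35,1)·0.065^1·0.935^34 = 0.231513
  k=2: C(35,2)·0.065^2·0.935^33 = 0.273607
  k=3: C(35,3)·0.065^3·0.935^32 = 0.209229
  k=4: C(35,4)·0.065^4·0.935^31 = 0.116362
P(X ≤ 4) = 0.925861

0.9259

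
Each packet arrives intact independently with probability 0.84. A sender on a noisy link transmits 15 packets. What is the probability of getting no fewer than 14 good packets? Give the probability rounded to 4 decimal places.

0.2821

X ~ Binomial(15, 0.84); P(X ≥ 14) = Σ C(15,k) p^k (1−p)^(15−k) over k:
  k=14: C(15,14)·0.84^14·0.16^1 = 0.208988
  k=15: C(15,15)·0.84^15·0.16^0 = 0.073146
Total = 0.282134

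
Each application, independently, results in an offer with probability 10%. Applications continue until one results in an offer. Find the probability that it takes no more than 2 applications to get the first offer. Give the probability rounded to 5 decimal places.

0.19000

Y = number of applications to the first success; geometric, p = 0.10.
P(Y ≤ 2) = 1 − (1−p)^2 = 1 − 0.8100000 = 0.1900000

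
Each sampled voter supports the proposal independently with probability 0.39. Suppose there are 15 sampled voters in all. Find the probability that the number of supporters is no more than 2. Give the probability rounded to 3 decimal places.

X ~ Binomial(15, 0.39); P(X ≤ 2) = Σ C(15,k) p^k (1−p)^(15−k) over k:
  k=0: C(15,0)·0.39^0·0.61^15 = 0.00060
  k=1: C(15,1)·0.39^1·0.61^14 = 0.00578
  k=2: C(15,2)·0.39^2·0.61^13 = 0.02586
Total = 0.03224

0.032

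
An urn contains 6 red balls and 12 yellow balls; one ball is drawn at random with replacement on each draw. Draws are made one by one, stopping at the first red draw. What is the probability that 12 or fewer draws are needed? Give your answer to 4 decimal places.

0.9923

Y = number of draws to the first success; geometric, p = 0.333333.
P(Y ≤ 12) = 1 − (1−p)^12 = 1 − 0.007707 = 0.992293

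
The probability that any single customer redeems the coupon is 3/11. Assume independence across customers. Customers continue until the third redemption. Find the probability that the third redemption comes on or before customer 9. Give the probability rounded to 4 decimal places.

0.4628

Finishing within 9 customers ⇔ at least 3 successes in the first 9. With X ~ Binomial(9, 0.272727), P(Y ≤ 9) = 1 − P(X ≤ 2).
  k=0: C(9,0)·0.272727^0·0.727273^9 = 0.056921
  k=1: C(9,1)·0.272727^1·0.727273^8 = 0.192110
  k=2: C(9,2)·0.272727^2·0.727273^7 = 0.288165
1 − 0.537196 = 0.462804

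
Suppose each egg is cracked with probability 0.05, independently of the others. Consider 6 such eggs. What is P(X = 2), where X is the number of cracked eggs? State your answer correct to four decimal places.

X ~ Binomial(n=6, p=0.05).
P(X=2) = C(6,2) · p^2 · (1−p)^4
= 15 · 0.0025 · 0.81451 = 0.030544

0.0305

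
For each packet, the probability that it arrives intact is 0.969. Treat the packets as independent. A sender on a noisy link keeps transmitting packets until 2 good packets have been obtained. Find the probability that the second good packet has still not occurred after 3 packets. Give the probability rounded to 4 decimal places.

0.0028

Needing more than 3 packets ⇔ fewer than 2 successes in the first 3. With X ~ Binomial(3, 0.969), P(Y > 3) = P(X ≤ 1).
  k=0: C(3,0)·0.969^0·0.031^3 = 0.000030
  k=1: C(3,1)·0.969^1·0.031^2 = 0.002794
P(X ≤ 1) = 0.002823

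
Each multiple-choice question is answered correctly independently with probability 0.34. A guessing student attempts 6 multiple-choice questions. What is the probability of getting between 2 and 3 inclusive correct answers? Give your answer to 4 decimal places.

0.5550

X ~ Binomial(6, 0.34); P(2 ≤ X ≤ 3) = Σ C(6,k) p^k (1−p)^(6−k) over k:
  k=2: C(6,2)·0.34^2·0.66^4 = 0.329022
  k=3: C(6,3)·0.34^3·0.66^3 = 0.225995
Total = 0.555017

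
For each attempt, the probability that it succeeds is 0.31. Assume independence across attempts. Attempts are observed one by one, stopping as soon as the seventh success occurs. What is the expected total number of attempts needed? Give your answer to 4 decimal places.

22.5806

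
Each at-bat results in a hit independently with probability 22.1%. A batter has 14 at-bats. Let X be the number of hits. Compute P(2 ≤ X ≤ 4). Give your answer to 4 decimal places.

0.6703

X ~ Binomial(14, 0.221); P(2 ≤ X ≤ 4) = Σ C(14,k) p^k (1−p)^(14−k) over k:
  k=2: C(14,2)·0.221^2·0.779^12 = 0.221960
  k=3: C(14,3)·0.221^3·0.779^11 = 0.251878
  k=4: C(14,4)·0.221^4·0.779^10 = 0.196507
Total = 0.670345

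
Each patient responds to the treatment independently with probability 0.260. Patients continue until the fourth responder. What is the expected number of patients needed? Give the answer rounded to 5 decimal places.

Y = total patients until the fourth success; negative binomial with r=4, p=0.26.
E[Y] = r / p = 4 / 0.26 = 15.3846154

15.38462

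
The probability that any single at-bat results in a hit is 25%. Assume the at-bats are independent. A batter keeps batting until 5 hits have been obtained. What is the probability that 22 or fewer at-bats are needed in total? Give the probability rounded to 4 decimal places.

Finishing within 22 at-bats ⇔ at least 5 successes in the first 22. With X ~ Binomial(22, 0.25), P(Y ≤ 22) = 1 − P(X ≤ 4).
  k=0: C(22,0)·0.25^0·0.75^22 = 0.001784
  k=1: C(22,1)·0.25^1·0.75^21 = 0.013081
  k=2: C(22,2)·0.25^2·0.75^20 = 0.045784
  k=3: C(22,3)·0.25^3·0.75^19 = 0.101743
  k=4: C(22,4)·0.25^4·0.75^18 = 0.161093
1 − 0.323486 = 0.676514

0.6765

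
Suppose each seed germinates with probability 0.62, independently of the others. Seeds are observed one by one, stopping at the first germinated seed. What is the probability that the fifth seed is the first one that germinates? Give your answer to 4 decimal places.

0.0129

Geometric (trials to first success), p = 0.62.
P(Y = 5) = (1−p)^4 · p = 0.020851 · 0.62 = 0.012928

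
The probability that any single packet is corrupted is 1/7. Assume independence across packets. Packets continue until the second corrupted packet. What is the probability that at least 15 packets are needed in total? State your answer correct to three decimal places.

Needing more than 14 packets ⇔ fewer than 2 successes in the first 14. With X ~ Binomial(14, 0.142857), P(Y > 14) = P(X ≤ 1).
  k=0: C(14,0)·0.142857^0·0.857143^14 = 0.11554
  k=1: C(14,1)·0.142857^1·0.857143^13 = 0.26960
P(X ≤ 1) = 0.38514

0.385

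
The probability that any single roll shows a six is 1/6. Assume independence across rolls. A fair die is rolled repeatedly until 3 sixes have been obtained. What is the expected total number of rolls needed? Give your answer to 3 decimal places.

Y = total rolls until the third success; negative binomial with r=3, p=0.166667.
E[Y] = r / p = 3 / 0.166667 = 18.00000

18.000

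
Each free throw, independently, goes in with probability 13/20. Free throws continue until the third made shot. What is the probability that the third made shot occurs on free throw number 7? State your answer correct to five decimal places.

0.06182

Y = trial on which the third success occurs; negative binomial, r=3, p=0.65.
P(Y=7) = C(6,2) · p^3 · (1−p)^4
= 15 · 0.27463 · 0.015006 = 0.0618164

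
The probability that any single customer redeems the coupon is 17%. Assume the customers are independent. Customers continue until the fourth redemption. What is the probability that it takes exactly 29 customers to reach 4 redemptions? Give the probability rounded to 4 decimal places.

Y = trial on which the fourth success occurs; negative binomial, r=4, p=0.17.
P(Y=29) = C(28,3) · p^4 · (1−p)^25
= 3276 · 0.00083521 · 0.0094831 = 0.025947

0.0259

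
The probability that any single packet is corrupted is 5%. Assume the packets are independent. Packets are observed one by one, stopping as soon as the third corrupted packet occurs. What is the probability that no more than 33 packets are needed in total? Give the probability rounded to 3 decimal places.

Finishing within 33 packets ⇔ at least 3 successes in the first 33. With X ~ Binomial(33, 0.05), P(Y ≤ 33) = 1 − P(X ≤ 2).
  k=0: C(33,0)·0.05^0·0.95^33 = 0.18403
  k=1: C(33,1)·0.05^1·0.95^32 = 0.31962
  k=2: C(33,2)·0.05^2·0.95^31 = 0.26916
1 − 0.77281 = 0.22719

0.227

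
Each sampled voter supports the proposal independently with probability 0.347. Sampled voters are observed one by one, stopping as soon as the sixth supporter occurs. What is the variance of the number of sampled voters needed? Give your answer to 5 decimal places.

Y = total sampled voters until the sixth success; negative binomial with r=6, p=0.347.
Var(Y) = r(1−p)/p² = 6·0.653 / 0.347² = 32.5390959

32.53910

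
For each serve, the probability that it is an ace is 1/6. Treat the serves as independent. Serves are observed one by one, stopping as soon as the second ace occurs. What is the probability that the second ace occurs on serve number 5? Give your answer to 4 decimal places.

0.0643

Y = trial on which the second success occurs; negative binomial, r=2, p=0.166667.
P(Y=5) = C(4,1) · p^2 · (1−p)^3
= 4 · 0.027778 · 0.5787 = 0.064300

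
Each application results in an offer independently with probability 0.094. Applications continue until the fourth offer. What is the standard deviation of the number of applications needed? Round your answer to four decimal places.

20.2519

Y = total applications until the fourth success; negative binomial with r=4, p=0.094.
SD(Y) = √[r(1−p)/p²] = √(410.140335) = 20.251922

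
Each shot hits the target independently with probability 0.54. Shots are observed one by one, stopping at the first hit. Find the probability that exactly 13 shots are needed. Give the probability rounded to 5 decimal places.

0.00005

Geometric (trials to first success), p = 0.54.
P(Y = 13) = (1−p)^12 · p = 8.9762e-05 · 0.54 = 0.0000485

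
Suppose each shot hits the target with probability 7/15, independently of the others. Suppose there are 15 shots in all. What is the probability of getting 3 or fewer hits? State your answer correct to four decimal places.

X ~ Binomial(15, 0.466667); P(X ≤ 3) = Σ C(15,k) p^k (1−p)^(15−k) over k:
  k=0: C(15,0)·0.466667^0·0.533333^15 = 0.000080
  k=1: C(15,1)·0.466667^1·0.533333^14 = 0.001055
  k=2: C(15,2)·0.466667^2·0.533333^13 = 0.006459
  k=3: C(15,3)·0.466667^3·0.533333^12 = 0.024492
Total = 0.032086

0.0321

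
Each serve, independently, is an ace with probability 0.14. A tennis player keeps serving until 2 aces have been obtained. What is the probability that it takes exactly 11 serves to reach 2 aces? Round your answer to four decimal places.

Y = trial on which the second success occurs; negative binomial, r=2, p=0.14.
P(Y=11) = C(10,1) · p^2 · (1−p)^9
= 10 · 0.0196 · 0.25733 = 0.050436

0.0504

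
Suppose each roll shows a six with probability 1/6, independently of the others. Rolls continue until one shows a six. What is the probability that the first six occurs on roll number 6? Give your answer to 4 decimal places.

Geometric (trials to first success), p = 0.166667.
P(Y = 6) = (1−p)^5 · p = 0.40188 · 0.166667 = 0.066980

0.0670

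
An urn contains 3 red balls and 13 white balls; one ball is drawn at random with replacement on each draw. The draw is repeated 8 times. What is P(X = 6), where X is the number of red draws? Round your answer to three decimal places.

0.001

X ~ Binomial(n=8, p=0.1875).
P(X=6) = C(8,6) · p^6 · (1−p)^2
= 28 · 4.3452e-05 · 0.66016 = 0.00080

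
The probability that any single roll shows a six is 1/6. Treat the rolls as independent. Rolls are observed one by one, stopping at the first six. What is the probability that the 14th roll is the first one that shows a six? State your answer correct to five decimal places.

Geometric (trials to first success), p = 0.166667.
P(Y = 14) = (1−p)^13 · p = 0.093464 · 0.166667 = 0.0155773

0.01558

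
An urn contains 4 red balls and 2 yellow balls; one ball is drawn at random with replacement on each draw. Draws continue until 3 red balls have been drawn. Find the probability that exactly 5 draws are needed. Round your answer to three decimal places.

Y = trial on which the third success occurs; negative binomial, r=3, p=0.666667.
P(Y=5) = C(4,2) · p^3 · (1−p)^2
= 6 · 0.2963 · 0.11111 = 0.19753

0.198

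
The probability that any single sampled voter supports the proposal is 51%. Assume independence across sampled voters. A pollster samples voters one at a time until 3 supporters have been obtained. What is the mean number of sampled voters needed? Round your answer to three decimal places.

Y = total sampled voters until the third success; negative binomial with r=3, p=0.51.
E[Y] = r / p = 3 / 0.51 = 5.88235

5.882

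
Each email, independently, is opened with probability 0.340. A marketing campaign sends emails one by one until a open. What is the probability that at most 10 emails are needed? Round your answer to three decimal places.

Y = number of emails to the first success; geometric, p = 0.34.
P(Y ≤ 10) = 1 − (1−p)^10 = 1 − 0.01568 = 0.98432

0.984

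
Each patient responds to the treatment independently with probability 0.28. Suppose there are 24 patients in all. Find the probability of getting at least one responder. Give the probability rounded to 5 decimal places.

P(at least one) = 1 − P(none) = 1 − (1 − 0.28)^24
= 1 − 0.0003767 = 0.9996233

0.99962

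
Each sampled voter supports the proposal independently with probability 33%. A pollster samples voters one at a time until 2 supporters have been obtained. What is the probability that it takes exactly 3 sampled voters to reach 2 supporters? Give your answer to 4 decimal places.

Y = trial on which the second success occurs; negative binomial, r=2, p=0.33.
P(Y=3) = C(2,1) · p^2 · (1−p)^1
= 2 · 0.1089 · 0.67 = 0.145926

0.1459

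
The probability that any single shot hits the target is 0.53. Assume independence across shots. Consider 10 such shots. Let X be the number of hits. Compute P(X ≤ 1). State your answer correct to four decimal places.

X ~ Binomial(10, 0.53); P(X ≤ 1) = Σ C(10,k) p^k (1−p)^(10−k) over k:
  k=0: C(10,0)·0.53^0·0.47^10 = 0.000526
  k=1: C(10,1)·0.53^1·0.47^9 = 0.005931
Total = 0.006457

0.0065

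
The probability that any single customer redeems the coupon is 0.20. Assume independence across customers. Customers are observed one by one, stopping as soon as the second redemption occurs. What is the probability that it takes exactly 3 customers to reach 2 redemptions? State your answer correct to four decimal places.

Y = trial on which the second success occurs; negative binomial, r=2, p=0.20.
P(Y=3) = C(2,1) · p^2 · (1−p)^1
= 2 · 0.04 · 0.8 = 0.064000

0.0640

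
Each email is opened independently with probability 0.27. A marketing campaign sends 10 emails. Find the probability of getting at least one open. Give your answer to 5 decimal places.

P(at least one) = 1 − P(none) = 1 − (1 − 0.27)^10
= 1 − 0.0429763 = 0.9570237

0.95702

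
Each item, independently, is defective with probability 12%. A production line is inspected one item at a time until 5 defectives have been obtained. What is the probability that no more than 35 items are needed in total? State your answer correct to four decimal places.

Finishing within 35 items ⇔ at least 5 successes in the first 35. With X ~ Binomial(35, 0.12), P(Y ≤ 35) = 1 − P(X ≤ 4).
  k=0: C(35,0)·0.12^0·0.88^35 = 0.011400
  k=1: C(35,1)·0.12^1·0.88^34 = 0.054408
  k=2: C(35,2)·0.12^2·0.88^33 = 0.126127
  k=3: C(35,3)·0.12^3·0.88^32 = 0.189190
  k=4: C(35,4)·0.12^4·0.88^31 = 0.206389
1 − 0.587514 = 0.412486

0.4125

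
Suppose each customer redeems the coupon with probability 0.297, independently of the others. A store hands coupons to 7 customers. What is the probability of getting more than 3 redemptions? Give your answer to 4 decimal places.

0.1222

X ~ Binomial(7, 0.297); P(X ≥ 4) = Σ C(7,k) p^k (1−p)^(7−k) over k:
  k=4: C(7,4)·0.297^4·0.703^3 = 0.094615
  k=5: C(7,5)·0.297^5·0.703^2 = 0.023983
  k=6: C(7,6)·0.297^6·0.703^1 = 0.003377
  k=7: C(7,7)·0.297^7·0.703^0 = 0.000204
Total = 0.122180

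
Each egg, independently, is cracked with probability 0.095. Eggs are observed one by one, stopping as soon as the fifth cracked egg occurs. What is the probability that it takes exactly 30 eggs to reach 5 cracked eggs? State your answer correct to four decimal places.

0.0152

Y = trial on which the fifth success occurs; negative binomial, r=5, p=0.095.
P(Y=30) = C(29,4) · p^5 · (1−p)^25
= 23751 · 7.7378e-06 · 0.082455 = 0.015154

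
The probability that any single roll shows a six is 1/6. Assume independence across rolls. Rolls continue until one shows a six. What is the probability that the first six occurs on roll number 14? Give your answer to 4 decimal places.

Geometric (trials to first success), p = 0.166667.
P(Y = 14) = (1−p)^13 · p = 0.093464 · 0.166667 = 0.015577

0.0156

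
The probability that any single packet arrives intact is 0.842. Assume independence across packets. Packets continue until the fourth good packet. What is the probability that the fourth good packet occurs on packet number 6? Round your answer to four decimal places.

Y = trial on which the fourth success occurs; negative binomial, r=4, p=0.842.
P(Y=6) = C(5,3) · p^4 · (1−p)^2
= 10 · 0.50263 · 0.024964 = 0.125477

0.1255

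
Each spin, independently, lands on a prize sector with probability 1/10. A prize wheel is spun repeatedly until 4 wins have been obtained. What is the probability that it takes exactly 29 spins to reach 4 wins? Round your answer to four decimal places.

0.0235

Y = trial on which the fourth success occurs; negative binomial, r=4, p=0.10.
P(Y=29) = C(28,3) · p^4 · (1−p)^25
= 3276 · 0.0001 · 0.07179 = 0.023518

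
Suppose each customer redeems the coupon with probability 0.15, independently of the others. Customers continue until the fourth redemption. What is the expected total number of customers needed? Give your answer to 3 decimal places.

Y = total customers until the fourth success; negative binomial with r=4, p=0.15.
E[Y] = r / p = 4 / 0.15 = 26.66667

26.667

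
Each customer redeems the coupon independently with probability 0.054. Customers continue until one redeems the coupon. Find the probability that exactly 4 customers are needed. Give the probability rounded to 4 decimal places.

Geometric (trials to first success), p = 0.054.
P(Y = 4) = (1−p)^3 · p = 0.84659 · 0.054 = 0.045716

0.0457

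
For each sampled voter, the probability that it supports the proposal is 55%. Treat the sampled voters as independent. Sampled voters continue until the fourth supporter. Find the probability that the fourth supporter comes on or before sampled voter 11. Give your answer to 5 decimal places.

0.93904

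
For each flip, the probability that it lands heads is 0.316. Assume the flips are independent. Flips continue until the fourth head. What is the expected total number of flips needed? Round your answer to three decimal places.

Y = total flips until the fourth success; negative binomial with r=4, p=0.316.
E[Y] = r / p = 4 / 0.316 = 12.65823

12.658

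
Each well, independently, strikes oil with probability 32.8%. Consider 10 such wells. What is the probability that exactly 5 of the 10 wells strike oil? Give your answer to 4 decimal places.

X ~ Binomial(n=10, p=0.328).
P(X=5) = C(10,5) · p^5 · (1−p)^5
= 252 · 0.0037964 · 0.13704 = 0.131104

0.1311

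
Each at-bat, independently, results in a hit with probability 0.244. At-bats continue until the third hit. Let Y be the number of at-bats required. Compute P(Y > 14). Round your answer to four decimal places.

0.2988

Needing more than 14 at-bats ⇔ fewer than 3 successes in the first 14. With X ~ Binomial(14, 0.244), P(Y > 14) = P(X ≤ 2).
  k=0: C(14,0)·0.244^0·0.756^14 = 0.019921
  k=1: C(14,1)·0.244^1·0.756^13 = 0.090012
  k=2: C(14,2)·0.244^2·0.756^12 = 0.188835
P(X ≤ 2) = 0.298768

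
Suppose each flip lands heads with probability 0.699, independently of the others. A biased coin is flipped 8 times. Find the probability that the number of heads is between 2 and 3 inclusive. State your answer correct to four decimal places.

0.0574

X ~ Binomial(8, 0.699); P(2 ≤ X ≤ 3) = Σ C(8,k) p^k (1−p)^(8−k) over k:
  k=2: C(8,2)·0.699^2·0.301^6 = 0.010174
  k=3: C(8,3)·0.699^3·0.301^5 = 0.047255
Total = 0.057430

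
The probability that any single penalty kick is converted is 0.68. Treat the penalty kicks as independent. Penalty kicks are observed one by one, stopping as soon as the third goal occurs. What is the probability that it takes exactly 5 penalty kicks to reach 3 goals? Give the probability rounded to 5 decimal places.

0.19319

Y = trial on which the third success occurs; negative binomial, r=3, p=0.68.
P(Y=5) = C(4,2) · p^3 · (1−p)^2
= 6 · 0.31443 · 0.1024 = 0.1931870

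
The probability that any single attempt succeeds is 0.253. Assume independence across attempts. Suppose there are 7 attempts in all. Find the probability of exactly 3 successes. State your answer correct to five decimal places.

X ~ Binomial(n=7, p=0.253).
P(X=3) = C(7,3) · p^3 · (1−p)^4
= 35 · 0.016194 · 0.31137 = 0.1764867

0.17649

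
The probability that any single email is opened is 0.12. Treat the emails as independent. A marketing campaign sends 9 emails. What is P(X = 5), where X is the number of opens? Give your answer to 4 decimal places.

X ~ Binomial(n=9, p=0.12).
P(X=5) = C(9,5) · p^5 · (1−p)^4
= 126 · 2.4883e-05 · 0.5997 = 0.001880

0.0019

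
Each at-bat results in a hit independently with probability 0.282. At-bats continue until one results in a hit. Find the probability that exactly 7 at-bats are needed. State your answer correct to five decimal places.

0.03864

Geometric (trials to first success), p = 0.282.
P(Y = 7) = (1−p)^6 · p = 0.13701 · 0.282 = 0.0386363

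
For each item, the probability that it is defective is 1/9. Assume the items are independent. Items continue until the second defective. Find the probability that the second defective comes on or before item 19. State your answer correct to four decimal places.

0.6399

Finishing within 19 items ⇔ at least 2 successes in the first 19. With X ~ Binomial(19, 0.111111), P(Y ≤ 19) = 1 − P(X ≤ 1).
  k=0: C(19,0)·0.111111^0·0.888889^19 = 0.106685
  k=1: C(19,1)·0.111111^1·0.888889^18 = 0.253376
1 − 0.360061 = 0.639939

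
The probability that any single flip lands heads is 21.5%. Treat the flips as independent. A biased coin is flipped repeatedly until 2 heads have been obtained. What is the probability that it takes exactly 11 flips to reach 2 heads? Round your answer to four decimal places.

0.0523

Y = trial on which the second success occurs; negative binomial, r=2, p=0.215.
P(Y=11) = C(10,1) · p^2 · (1−p)^9
= 10 · 0.046225 · 0.11319 = 0.052324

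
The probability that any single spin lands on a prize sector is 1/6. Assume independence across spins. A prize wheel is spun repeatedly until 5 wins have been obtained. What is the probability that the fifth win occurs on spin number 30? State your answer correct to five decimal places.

Y = trial on which the fifth success occurs; negative binomial, r=5, p=0.166667.
P(Y=30) = C(29,4) · p^5 · (1−p)^25
= 23751 · 0.0001286 · 0.010483 = 0.0320180

0.03202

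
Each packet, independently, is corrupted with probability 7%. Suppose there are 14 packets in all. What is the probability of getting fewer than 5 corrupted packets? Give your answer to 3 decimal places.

X ~ Binomial(14, 0.07); P(X ≤ 4) = Σ C(14,k) p^k (1−p)^(14−k) over k:
  k=0: C(14,0)·0.07^0·0.93^14 = 0.36204
  k=1: C(14,1)·0.07^1·0.93^13 = 0.38151
  k=2: C(14,2)·0.07^2·0.93^12 = 0.18665
  k=3: C(14,3)·0.07^3·0.93^11 = 0.05620
  k=4: C(14,4)·0.07^4·0.93^10 = 0.01163
Total = 0.99803

0.998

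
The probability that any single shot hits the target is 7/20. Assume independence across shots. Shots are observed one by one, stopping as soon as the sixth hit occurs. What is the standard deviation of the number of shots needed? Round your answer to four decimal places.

5.6424

Y = total shots until the sixth success; negative binomial with r=6, p=0.35.
SD(Y) = √[r(1−p)/p²] = √(31.836735) = 5.642405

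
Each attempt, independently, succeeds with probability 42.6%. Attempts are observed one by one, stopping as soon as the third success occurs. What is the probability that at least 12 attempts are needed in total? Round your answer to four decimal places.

0.0879

Needing more than 11 attempts ⇔ fewer than 3 successes in the first 11. With X ~ Binomial(11, 0.426), P(Y > 11) = P(X ≤ 2).
  k=0: C(11,0)·0.426^0·0.574^11 = 0.002229
  k=1: C(11,1)·0.426^1·0.574^10 = 0.018194
  k=2: C(11,2)·0.426^2·0.574^9 = 0.067513
P(X ≤ 2) = 0.087936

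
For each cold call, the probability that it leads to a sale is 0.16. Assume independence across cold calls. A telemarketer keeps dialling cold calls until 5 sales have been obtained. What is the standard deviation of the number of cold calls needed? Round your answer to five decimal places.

12.80869

Y = total cold calls until the fifth success; negative binomial with r=5, p=0.16.
SD(Y) = √[r(1−p)/p²] = √(164.0625000) = 12.8086885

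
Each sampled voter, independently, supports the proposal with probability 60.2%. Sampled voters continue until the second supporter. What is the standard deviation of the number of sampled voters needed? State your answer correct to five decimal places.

1.48204

Y = total sampled voters until the second success; negative binomial with r=2, p=0.602.
SD(Y) = √[r(1−p)/p²] = √(2.1964437) = 1.4820404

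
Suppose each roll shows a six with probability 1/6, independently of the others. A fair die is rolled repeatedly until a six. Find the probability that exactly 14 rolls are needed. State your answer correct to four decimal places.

0.0156

Geometric (trials to first success), p = 0.166667.
P(Y = 14) = (1−p)^13 · p = 0.093464 · 0.166667 = 0.015577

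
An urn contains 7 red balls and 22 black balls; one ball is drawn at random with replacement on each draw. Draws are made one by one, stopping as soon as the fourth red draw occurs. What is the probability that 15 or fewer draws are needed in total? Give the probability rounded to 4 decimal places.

0.5073

Finishing within 15 draws ⇔ at least 4 successes in the first 15. With X ~ Binomial(15, 0.241379), P(Y ≤ 15) = 1 − P(X ≤ 3).
  k=0: C(15,0)·0.241379^0·0.758621^15 = 0.015862
  k=1: C(15,1)·0.241379^1·0.758621^14 = 0.075707
  k=2: C(15,2)·0.241379^2·0.758621^13 = 0.168620
  k=3: C(15,3)·0.241379^3·0.758621^12 = 0.232492
1 − 0.492682 = 0.507318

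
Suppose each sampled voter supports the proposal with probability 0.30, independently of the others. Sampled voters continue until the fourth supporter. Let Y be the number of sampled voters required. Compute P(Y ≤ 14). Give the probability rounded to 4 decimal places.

Finishing within 14 sampled voters ⇔ at least 4 successes in the first 14. With X ~ Binomial(14, 0.30), P(Y ≤ 14) = 1 − P(X ≤ 3).
  k=0: C(14,0)·0.30^0·0.70^14 = 0.006782
  k=1: C(14,1)·0.30^1·0.70^13 = 0.040693
  k=2: C(14,2)·0.30^2·0.70^12 = 0.113360
  k=3: C(14,3)·0.30^3·0.70^11 = 0.194332
1 − 0.355167 = 0.644833

0.6448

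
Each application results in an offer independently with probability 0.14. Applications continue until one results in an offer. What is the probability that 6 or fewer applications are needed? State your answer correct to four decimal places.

Y = number of applications to the first success; geometric, p = 0.14.
P(Y ≤ 6) = 1 − (1−p)^6 = 1 − 0.404567 = 0.595433

0.5954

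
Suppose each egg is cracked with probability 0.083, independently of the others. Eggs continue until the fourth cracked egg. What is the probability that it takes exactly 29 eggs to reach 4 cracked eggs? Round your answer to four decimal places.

Y = trial on which the fourth success occurs; negative binomial, r=4, p=0.083.
P(Y=29) = C(28,3) · p^4 · (1−p)^25
= 3276 · 4.7458e-05 · 0.11461 = 0.017819

0.0178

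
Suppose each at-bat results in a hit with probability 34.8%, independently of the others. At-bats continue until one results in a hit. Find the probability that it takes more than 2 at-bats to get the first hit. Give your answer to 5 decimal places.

Y = number of at-bats to the first success; geometric, p = 0.348.
P(Y > 2) = P(first 2 all fail) = (1−p)^2 = 0.4251040

0.42510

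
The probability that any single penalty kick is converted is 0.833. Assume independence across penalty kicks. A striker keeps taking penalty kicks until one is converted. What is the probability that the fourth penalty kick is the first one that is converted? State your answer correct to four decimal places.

Geometric (trials to first success), p = 0.833.
P(Y = 4) = (1−p)^3 · p = 0.0046575 · 0.833 = 0.003880

0.0039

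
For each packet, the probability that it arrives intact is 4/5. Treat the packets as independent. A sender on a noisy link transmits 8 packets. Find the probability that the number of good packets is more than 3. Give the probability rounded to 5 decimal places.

X ~ Binomial(8, 0.80); P(X ≥ 4) = Σ C(8,k) p^k (1−p)^(8−k) over k:
  k=4: C(8,4)·0.80^4·0.20^4 = 0.0458752
  k=5: C(8,5)·0.80^5·0.20^3 = 0.1468006
  k=6: C(8,6)·0.80^6·0.20^2 = 0.2936013
  k=7: C(8,7)·0.80^7·0.20^1 = 0.3355443
  k=8: C(8,8)·0.80^8·0.20^0 = 0.1677722
Total = 0.9895936

0.98959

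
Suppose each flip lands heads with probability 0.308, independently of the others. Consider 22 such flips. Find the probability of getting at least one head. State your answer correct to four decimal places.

P(at least one) = 1 − P(none) = 1 − (1 − 0.308)^22
= 1 − 0.000304 = 0.999696

0.9997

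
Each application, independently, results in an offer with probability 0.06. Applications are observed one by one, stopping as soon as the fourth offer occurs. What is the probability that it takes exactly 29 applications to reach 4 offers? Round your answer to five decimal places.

Y = trial on which the fourth success occurs; negative binomial, r=4, p=0.06.
P(Y=29) = C(28,3) · p^4 · (1−p)^25
= 3276 · 1.296e-05 · 0.21291 = 0.0090395

0.00904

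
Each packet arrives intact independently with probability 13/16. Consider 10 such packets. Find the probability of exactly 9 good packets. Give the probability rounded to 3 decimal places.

X ~ Binomial(n=10, p=0.8125).
P(X=9) = C(10,9) · p^9 · (1−p)^1
= 10 · 0.15432 · 0.1875 = 0.28934

0.289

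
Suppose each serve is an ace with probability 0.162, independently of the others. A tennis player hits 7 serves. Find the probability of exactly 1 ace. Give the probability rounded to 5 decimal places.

0.39271

X ~ Binomial(n=7, p=0.162).
P(X=1) = C(7,1) · p^1 · (1−p)^6
= 7 · 0.162 · 0.34631 = 0.3927147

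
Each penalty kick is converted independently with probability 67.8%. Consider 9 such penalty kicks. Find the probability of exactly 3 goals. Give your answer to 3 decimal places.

X ~ Binomial(n=9, p=0.678).
P(X=3) = C(9,3) · p^3 · (1−p)^6
= 84 · 0.31167 · 0.0011146 = 0.02918

0.029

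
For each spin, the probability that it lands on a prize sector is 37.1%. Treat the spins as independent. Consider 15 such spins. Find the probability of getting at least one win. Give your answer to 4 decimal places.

0.9990

P(at least one) = 1 − P(none) = 1 − (1 − 0.371)^15
= 1 − 0.000954 = 0.999046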